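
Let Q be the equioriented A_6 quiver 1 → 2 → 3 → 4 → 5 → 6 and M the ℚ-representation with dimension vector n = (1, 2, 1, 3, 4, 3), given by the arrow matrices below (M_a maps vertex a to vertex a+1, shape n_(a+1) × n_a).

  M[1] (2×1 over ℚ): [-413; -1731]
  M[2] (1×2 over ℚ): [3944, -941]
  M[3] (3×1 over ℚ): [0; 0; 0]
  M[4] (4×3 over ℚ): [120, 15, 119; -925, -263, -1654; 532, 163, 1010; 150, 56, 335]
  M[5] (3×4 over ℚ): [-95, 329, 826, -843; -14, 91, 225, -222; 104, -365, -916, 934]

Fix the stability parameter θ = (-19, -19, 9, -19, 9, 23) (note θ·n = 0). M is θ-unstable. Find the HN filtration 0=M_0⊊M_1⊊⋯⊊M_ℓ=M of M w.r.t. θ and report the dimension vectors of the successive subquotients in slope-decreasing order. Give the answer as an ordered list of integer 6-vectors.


Interval decomposition of M: I[1,3], I[2,2], I[4,6]^3, I[5,5].
HN type (ℓ=3): μ^(1)=23; μ^(2)=9; μ^(3)=-19

((0, 0, 0, 0, 0, 3); (0, 0, 1, 0, 4, 0); (1, 2, 0, 3, 0, 0))


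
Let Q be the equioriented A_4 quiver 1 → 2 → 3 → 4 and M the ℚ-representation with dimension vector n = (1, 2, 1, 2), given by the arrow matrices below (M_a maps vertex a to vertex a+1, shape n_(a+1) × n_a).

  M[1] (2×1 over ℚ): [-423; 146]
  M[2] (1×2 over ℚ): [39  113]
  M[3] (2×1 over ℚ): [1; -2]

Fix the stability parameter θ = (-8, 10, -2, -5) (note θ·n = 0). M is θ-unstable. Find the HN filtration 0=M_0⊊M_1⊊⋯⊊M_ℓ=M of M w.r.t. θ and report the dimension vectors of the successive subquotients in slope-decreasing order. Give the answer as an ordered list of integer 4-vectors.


Interval decomposition of M: I[1,4], I[2,2], I[4,4].
HN type (ℓ=4): μ^(1)=10; μ^(2)=1; μ^(3)=-5; μ^(4)=-8

((0, 1, 0, 0); (0, 1, 1, 1); (0, 0, 0, 1); (1, 0, 0, 0))


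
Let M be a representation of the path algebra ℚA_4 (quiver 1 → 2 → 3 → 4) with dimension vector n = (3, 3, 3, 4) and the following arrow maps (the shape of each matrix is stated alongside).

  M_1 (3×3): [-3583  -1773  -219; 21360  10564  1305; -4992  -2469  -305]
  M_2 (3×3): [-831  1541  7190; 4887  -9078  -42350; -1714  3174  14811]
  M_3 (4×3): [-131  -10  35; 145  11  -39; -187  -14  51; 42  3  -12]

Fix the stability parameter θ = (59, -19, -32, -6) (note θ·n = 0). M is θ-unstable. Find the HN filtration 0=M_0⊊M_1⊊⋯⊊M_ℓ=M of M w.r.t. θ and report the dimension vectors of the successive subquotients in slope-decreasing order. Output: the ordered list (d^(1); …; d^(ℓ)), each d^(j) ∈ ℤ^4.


Interval decomposition of M: I[1,3], I[1,4]^2, I[4,4]^2.
HN type (ℓ=3): μ^(1)=8/3; μ^(2)=1/2; μ^(3)=-6

((1, 1, 1, 0); (2, 2, 2, 2); (0, 0, 0, 2))


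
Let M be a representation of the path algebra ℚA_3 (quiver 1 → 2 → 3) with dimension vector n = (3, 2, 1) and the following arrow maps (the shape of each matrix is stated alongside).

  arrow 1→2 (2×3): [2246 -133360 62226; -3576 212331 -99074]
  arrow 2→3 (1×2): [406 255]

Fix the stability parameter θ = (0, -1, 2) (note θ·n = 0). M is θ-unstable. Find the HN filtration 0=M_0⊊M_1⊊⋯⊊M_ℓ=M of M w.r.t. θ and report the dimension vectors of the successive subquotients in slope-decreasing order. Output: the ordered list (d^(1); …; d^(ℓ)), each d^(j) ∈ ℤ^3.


Interval decomposition of M: I[1,1], I[1,2], I[1,3].
HN type (ℓ=3): μ^(1)=2; μ^(2)=0; μ^(3)=-1/2

((0, 0, 1); (1, 0, 0); (2, 2, 0))


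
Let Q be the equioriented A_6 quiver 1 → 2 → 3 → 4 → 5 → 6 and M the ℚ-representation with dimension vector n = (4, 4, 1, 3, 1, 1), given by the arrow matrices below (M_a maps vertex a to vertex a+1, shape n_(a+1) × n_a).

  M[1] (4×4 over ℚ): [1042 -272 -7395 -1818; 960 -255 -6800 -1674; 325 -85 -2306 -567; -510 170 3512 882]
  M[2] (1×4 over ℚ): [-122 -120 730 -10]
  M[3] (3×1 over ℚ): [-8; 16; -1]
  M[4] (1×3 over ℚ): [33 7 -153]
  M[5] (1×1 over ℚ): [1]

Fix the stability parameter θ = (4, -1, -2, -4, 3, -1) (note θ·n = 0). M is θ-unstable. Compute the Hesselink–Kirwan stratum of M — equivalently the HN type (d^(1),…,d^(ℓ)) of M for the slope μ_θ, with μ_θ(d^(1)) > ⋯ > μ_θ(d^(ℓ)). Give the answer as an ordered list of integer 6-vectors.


Via rank(M_{q-1}∘⋯∘M_p): M ≅ I[1,1], I[1,2]^2, I[1,6], I[2,2], I[4,4]^2.
μ_θ-semistable layers: μ^(1)=4; μ^(2)=3/2; μ^(3)=1; μ^(4)=-3/4; μ^(5)=-1; μ^(6)=-4

((1, 0, 0, 0, 0, 0); (2, 2, 0, 0, 0, 0); (0, 0, 0, 0, 1, 1); (1, 1, 1, 1, 0, 0); (0, 1, 0, 0, 0, 0); (0, 0, 0, 2, 0, 0))


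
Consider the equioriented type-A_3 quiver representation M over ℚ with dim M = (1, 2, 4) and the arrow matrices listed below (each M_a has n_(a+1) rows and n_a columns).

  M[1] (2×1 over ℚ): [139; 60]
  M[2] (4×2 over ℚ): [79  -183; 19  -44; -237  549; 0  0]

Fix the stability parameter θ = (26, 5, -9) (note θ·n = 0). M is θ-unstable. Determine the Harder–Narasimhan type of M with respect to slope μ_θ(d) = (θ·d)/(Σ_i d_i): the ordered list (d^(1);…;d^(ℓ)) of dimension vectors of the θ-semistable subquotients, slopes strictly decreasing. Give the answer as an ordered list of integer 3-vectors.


Via rank(M_{q-1}∘⋯∘M_p): M ≅ I[1,3], I[2,3], I[3,3]^2.
μ_θ-semistable layers: μ^(1)=22/3; μ^(2)=-2; μ^(3)=-9

((1, 1, 1); (0, 1, 1); (0, 0, 2))


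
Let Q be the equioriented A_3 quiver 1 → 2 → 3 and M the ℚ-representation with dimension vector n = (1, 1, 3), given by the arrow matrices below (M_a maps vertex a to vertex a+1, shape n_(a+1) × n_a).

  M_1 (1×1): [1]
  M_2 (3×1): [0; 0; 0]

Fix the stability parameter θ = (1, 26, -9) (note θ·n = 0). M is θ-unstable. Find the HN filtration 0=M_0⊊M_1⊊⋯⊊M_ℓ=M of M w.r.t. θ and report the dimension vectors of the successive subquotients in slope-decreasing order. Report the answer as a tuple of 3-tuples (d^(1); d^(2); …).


Via rank(M_{q-1}∘⋯∘M_p): M ≅ I[1,2], I[3,3]^3.
μ_θ-semistable layers: μ^(1)=26; μ^(2)=1; μ^(3)=-9

((0, 1, 0); (1, 0, 0); (0, 0, 3))


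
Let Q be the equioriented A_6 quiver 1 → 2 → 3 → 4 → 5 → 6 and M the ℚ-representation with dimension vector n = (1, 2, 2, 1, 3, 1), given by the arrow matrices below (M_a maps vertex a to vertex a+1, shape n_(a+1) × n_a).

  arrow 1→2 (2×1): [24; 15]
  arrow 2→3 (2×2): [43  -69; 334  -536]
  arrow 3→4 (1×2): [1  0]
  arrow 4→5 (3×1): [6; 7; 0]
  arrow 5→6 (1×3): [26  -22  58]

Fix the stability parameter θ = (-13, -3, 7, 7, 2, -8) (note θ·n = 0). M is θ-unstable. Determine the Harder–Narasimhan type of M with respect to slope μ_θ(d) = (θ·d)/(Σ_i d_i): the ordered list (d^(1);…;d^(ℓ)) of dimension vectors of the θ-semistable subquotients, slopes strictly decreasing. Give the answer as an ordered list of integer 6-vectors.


Via rank(M_{q-1}∘⋯∘M_p): M ≅ I[1,6], I[2,3], I[5,5]^2.
μ_θ-semistable layers: μ^(1)=7; μ^(2)=2; μ^(3)=-3; μ^(4)=-13

((0, 0, 1, 0, 0, 0); (0, 0, 1, 1, 3, 1); (0, 2, 0, 0, 0, 0); (1, 0, 0, 0, 0, 0))


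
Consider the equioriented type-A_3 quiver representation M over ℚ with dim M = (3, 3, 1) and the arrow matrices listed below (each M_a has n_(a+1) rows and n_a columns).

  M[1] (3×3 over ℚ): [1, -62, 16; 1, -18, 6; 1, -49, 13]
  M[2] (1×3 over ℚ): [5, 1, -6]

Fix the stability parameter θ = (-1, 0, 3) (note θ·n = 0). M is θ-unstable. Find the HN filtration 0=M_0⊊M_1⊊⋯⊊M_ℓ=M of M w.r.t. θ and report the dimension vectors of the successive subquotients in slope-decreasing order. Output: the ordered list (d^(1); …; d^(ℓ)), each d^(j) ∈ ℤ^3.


Barcode: M ≅ I[1,2]^2, I[1,3]. HN layers by μ_θ (3 steps, strictly decreasing):
  μ^(1)=3; μ^(2)=0; μ^(3)=-1

((0, 0, 1); (0, 3, 0); (3, 0, 0))


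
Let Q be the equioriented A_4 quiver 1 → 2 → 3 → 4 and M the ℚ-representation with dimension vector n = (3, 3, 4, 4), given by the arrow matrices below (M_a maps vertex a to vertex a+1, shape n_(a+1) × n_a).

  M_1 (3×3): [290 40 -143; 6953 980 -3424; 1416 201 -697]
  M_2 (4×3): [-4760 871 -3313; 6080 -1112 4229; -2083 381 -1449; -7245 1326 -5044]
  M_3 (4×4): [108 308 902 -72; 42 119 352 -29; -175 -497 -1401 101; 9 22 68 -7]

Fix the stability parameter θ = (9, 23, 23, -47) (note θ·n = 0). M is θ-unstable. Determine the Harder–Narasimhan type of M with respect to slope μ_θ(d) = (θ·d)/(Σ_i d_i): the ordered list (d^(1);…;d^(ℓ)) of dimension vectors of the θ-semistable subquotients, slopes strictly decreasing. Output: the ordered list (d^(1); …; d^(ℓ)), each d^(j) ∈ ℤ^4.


Barcode: M ≅ I[1,4]^3, I[3,4]. HN layers by μ_θ (2 steps, strictly decreasing):
  μ^(1)=2; μ^(2)=-12

((3, 3, 3, 3); (0, 0, 1, 1))


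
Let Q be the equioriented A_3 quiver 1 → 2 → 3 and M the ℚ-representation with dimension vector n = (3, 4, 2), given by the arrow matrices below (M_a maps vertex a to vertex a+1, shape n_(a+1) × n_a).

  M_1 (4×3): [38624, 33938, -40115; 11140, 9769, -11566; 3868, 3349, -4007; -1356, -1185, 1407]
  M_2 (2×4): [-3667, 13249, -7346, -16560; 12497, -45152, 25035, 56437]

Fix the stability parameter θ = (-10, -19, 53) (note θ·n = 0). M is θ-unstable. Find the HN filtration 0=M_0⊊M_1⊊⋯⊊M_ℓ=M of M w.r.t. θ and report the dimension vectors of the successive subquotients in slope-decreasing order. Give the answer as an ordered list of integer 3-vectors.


Barcode: M ≅ I[1,1], I[1,3]^2, I[2,2]^2. HN layers by μ_θ (4 steps, strictly decreasing):
  μ^(1)=53; μ^(2)=-10; μ^(3)=-29/2; μ^(4)=-19

((0, 0, 2); (1, 0, 0); (2, 2, 0); (0, 2, 0))


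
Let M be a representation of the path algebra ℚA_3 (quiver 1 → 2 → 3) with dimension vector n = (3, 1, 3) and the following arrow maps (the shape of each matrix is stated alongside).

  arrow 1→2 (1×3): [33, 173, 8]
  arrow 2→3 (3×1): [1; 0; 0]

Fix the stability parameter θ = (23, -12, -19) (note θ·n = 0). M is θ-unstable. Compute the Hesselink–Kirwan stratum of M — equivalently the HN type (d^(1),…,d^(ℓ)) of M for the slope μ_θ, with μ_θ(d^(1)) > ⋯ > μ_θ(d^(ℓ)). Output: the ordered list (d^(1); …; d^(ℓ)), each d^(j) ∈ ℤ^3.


Interval decomposition of M: I[1,1]^2, I[1,3], I[3,3]^2.
HN type (ℓ=3): μ^(1)=23; μ^(2)=-8/3; μ^(3)=-19

((2, 0, 0); (1, 1, 1); (0, 0, 2))


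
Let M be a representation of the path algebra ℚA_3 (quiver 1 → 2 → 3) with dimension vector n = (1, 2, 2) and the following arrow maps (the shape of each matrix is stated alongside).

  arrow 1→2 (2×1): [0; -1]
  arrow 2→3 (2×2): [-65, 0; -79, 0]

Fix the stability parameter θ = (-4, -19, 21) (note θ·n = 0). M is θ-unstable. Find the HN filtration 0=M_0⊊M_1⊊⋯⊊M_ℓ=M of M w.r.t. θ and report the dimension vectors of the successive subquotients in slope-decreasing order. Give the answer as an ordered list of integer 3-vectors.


Barcode: M ≅ I[1,2], I[2,3], I[3,3]. HN layers by μ_θ (3 steps, strictly decreasing):
  μ^(1)=21; μ^(2)=-23/2; μ^(3)=-19

((0, 0, 2); (1, 1, 0); (0, 1, 0))


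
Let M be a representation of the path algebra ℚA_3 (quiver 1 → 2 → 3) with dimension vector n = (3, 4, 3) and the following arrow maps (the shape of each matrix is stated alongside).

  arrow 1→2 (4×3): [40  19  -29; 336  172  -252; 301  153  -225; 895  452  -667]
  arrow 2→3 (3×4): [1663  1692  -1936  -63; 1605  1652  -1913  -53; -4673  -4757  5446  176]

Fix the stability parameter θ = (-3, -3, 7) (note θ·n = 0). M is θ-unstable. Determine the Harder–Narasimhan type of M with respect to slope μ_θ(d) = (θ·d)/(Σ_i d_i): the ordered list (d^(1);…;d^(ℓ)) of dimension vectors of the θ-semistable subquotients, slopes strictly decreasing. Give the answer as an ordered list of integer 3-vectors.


Via rank(M_{q-1}∘⋯∘M_p): M ≅ I[1,3]^3, I[2,2].
μ_θ-semistable layers: μ^(1)=7; μ^(2)=-3

((0, 0, 3); (3, 4, 0))


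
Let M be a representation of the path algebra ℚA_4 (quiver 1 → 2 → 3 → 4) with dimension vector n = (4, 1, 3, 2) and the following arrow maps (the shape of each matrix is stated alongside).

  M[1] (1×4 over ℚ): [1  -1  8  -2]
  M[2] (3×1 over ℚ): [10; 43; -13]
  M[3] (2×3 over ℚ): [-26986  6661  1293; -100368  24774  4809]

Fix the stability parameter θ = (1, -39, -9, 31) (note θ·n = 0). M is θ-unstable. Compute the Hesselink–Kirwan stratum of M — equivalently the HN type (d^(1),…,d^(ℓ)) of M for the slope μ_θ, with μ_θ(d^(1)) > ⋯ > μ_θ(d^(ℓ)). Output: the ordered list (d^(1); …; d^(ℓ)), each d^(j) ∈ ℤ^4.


Barcode: M ≅ I[1,1]^3, I[1,4], I[3,3], I[3,4]. HN layers by μ_θ (4 steps, strictly decreasing):
  μ^(1)=31; μ^(2)=1; μ^(3)=-9; μ^(4)=-19

((0, 0, 0, 2); (3, 0, 0, 0); (0, 0, 3, 0); (1, 1, 0, 0))


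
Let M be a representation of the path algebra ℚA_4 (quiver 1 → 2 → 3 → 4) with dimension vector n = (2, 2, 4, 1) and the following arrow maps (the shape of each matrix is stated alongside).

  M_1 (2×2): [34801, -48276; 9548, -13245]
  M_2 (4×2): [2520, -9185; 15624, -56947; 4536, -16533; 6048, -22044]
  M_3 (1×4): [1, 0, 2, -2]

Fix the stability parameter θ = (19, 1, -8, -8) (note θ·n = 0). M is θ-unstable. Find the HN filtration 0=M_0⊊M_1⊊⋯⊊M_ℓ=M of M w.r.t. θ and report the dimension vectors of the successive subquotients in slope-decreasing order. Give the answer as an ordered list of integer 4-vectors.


Barcode: M ≅ I[1,2], I[1,4], I[3,3]^3. HN layers by μ_θ (3 steps, strictly decreasing):
  μ^(1)=10; μ^(2)=1; μ^(3)=-8

((1, 1, 0, 0); (1, 1, 1, 1); (0, 0, 3, 0))


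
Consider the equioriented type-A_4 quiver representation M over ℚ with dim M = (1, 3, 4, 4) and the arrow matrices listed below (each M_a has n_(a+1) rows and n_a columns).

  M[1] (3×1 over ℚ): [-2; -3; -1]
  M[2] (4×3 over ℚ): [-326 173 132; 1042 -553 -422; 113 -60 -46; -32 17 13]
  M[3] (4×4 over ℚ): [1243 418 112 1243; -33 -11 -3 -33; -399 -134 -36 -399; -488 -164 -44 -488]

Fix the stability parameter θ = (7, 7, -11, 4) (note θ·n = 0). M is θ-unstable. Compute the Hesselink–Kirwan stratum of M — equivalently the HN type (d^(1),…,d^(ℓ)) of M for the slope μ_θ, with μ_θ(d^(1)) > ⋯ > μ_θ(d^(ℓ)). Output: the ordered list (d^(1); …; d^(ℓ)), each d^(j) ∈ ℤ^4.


Via rank(M_{q-1}∘⋯∘M_p): M ≅ I[1,4], I[2,3], I[2,4], I[3,3], I[4,4]^2.
μ_θ-semistable layers: μ^(1)=4; μ^(2)=1; μ^(3)=-2; μ^(4)=-11

((0, 0, 0, 4); (1, 1, 1, 0); (0, 2, 2, 0); (0, 0, 1, 0))


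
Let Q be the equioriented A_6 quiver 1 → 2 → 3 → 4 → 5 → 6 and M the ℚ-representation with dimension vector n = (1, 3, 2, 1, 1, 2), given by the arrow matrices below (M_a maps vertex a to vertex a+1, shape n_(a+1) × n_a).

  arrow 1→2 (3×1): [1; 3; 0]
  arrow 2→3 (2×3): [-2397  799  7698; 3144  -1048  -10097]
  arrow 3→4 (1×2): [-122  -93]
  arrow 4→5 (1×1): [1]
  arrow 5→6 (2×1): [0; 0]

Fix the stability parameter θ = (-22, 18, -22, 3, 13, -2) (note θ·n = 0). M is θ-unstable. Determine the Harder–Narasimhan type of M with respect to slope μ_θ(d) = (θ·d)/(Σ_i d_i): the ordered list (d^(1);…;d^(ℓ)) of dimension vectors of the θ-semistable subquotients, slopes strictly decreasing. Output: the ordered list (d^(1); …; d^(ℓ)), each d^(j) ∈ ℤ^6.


Interval decomposition of M: I[1,2], I[2,3], I[2,5], I[6,6]^2.
HN type (ℓ=5): μ^(1)=18; μ^(2)=13; μ^(3)=3; μ^(4)=-2; μ^(5)=-22

((0, 1, 0, 0, 0, 0); (0, 0, 0, 0, 1, 0); (0, 0, 0, 1, 0, 0); (0, 2, 2, 0, 0, 2); (1, 0, 0, 0, 0, 0))


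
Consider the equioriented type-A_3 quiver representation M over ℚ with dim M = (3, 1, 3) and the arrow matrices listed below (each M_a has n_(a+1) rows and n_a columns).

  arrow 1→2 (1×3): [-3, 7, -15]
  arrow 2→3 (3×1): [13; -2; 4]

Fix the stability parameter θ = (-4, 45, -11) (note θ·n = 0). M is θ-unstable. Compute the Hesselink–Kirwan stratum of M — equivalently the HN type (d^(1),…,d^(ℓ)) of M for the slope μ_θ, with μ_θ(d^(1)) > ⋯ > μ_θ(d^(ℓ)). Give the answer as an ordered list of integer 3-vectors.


Barcode: M ≅ I[1,1]^2, I[1,3], I[3,3]^2. HN layers by μ_θ (3 steps, strictly decreasing):
  μ^(1)=17; μ^(2)=-4; μ^(3)=-11

((0, 1, 1); (3, 0, 0); (0, 0, 2))


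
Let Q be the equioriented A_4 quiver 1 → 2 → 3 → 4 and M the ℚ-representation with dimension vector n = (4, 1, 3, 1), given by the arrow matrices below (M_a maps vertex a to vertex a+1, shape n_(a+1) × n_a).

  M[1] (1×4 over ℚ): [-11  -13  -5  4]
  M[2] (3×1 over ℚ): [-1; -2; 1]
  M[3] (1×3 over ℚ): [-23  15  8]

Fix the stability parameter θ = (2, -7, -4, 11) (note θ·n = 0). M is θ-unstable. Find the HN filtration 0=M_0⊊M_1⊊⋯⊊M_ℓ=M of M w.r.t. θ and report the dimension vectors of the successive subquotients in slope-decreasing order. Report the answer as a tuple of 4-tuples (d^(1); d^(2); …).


Barcode: M ≅ I[1,1]^3, I[1,4], I[3,3]^2. HN layers by μ_θ (4 steps, strictly decreasing):
  μ^(1)=11; μ^(2)=2; μ^(3)=-3; μ^(4)=-4

((0, 0, 0, 1); (3, 0, 0, 0); (1, 1, 1, 0); (0, 0, 2, 0))


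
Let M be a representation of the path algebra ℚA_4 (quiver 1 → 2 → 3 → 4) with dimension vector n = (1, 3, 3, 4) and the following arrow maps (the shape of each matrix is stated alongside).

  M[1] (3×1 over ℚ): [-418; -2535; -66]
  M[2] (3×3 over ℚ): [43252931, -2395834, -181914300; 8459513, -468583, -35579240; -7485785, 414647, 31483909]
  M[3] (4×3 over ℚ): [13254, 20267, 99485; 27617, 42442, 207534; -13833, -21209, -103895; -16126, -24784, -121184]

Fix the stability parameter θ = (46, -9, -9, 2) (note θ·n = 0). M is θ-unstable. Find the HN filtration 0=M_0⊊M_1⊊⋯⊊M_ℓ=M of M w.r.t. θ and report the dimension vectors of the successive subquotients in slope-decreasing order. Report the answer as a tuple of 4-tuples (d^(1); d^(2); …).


Interval decomposition of M: I[1,3], I[2,4]^2, I[4,4]^2.
HN type (ℓ=3): μ^(1)=28/3; μ^(2)=2; μ^(3)=-9

((1, 1, 1, 0); (0, 0, 0, 4); (0, 2, 2, 0))


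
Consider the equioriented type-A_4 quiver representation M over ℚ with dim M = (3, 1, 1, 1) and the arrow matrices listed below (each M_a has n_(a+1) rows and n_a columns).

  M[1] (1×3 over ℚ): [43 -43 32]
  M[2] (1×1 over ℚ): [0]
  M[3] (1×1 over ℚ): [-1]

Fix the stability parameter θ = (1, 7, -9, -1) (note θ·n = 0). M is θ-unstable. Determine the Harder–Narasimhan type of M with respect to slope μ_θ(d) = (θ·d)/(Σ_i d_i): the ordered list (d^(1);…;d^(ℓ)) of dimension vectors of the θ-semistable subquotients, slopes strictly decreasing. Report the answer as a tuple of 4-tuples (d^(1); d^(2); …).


Barcode: M ≅ I[1,1]^2, I[1,2], I[3,4]. HN layers by μ_θ (4 steps, strictly decreasing):
  μ^(1)=7; μ^(2)=1; μ^(3)=-1; μ^(4)=-9

((0, 1, 0, 0); (3, 0, 0, 0); (0, 0, 0, 1); (0, 0, 1, 0))


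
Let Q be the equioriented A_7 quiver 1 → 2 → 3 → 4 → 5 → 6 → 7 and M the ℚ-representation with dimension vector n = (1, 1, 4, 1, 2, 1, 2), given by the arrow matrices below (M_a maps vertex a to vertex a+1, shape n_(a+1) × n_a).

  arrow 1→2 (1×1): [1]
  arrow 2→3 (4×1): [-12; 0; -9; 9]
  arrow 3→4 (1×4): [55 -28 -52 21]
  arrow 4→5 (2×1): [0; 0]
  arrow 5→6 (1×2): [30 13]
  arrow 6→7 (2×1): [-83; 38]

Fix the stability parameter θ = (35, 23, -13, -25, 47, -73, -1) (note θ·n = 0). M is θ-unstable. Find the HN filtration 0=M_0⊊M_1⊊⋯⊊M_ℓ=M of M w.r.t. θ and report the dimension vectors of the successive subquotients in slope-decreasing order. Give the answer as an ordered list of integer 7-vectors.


Barcode: M ≅ I[1,4], I[3,3]^3, I[5,5], I[5,7], I[7,7]. HN layers by μ_θ (4 steps, strictly decreasing):
  μ^(1)=47; μ^(2)=5; μ^(3)=-1; μ^(4)=-13

((0, 0, 0, 0, 1, 0, 0); (1, 1, 1, 1, 0, 0, 0); (0, 0, 0, 0, 0, 0, 2); (0, 0, 3, 0, 1, 1, 0))


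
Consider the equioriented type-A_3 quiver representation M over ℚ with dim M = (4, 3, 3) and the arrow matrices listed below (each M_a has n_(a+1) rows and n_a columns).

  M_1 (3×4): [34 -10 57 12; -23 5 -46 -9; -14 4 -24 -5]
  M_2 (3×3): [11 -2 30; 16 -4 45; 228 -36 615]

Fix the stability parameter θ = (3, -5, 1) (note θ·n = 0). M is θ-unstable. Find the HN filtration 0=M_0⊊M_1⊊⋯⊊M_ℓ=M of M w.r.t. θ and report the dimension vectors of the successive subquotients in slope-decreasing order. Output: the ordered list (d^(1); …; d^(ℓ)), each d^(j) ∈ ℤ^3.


Via rank(M_{q-1}∘⋯∘M_p): M ≅ I[1,1], I[1,2], I[1,3]^2, I[3,3].
μ_θ-semistable layers: μ^(1)=3; μ^(2)=1; μ^(3)=-1

((1, 0, 0); (0, 0, 3); (3, 3, 0))


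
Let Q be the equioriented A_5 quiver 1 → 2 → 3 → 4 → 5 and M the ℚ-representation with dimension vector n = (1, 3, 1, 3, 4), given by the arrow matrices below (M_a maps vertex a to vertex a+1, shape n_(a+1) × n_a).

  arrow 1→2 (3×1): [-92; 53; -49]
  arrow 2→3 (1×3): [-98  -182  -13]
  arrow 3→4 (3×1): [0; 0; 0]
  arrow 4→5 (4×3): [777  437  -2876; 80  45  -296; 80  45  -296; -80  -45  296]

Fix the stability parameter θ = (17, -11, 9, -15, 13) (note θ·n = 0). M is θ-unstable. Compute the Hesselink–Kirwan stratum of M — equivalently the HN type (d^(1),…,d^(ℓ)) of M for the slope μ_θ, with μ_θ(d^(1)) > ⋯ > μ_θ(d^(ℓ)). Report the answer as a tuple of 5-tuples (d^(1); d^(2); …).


Barcode: M ≅ I[1,3], I[2,2]^2, I[4,4], I[4,5]^2, I[5,5]^2. HN layers by μ_θ (5 steps, strictly decreasing):
  μ^(1)=13; μ^(2)=9; μ^(3)=3; μ^(4)=-11; μ^(5)=-15

((0, 0, 0, 0, 4); (0, 0, 1, 0, 0); (1, 1, 0, 0, 0); (0, 2, 0, 0, 0); (0, 0, 0, 3, 0))


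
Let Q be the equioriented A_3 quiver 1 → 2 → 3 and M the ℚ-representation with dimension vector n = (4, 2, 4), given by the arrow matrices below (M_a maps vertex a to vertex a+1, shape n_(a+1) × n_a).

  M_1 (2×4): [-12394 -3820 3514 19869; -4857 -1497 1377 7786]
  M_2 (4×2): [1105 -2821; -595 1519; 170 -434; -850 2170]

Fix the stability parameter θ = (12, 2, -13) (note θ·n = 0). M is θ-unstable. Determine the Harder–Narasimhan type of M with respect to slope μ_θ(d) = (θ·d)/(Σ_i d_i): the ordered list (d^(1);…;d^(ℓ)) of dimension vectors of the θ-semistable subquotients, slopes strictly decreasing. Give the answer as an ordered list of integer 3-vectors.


Via rank(M_{q-1}∘⋯∘M_p): M ≅ I[1,1]^2, I[1,2], I[1,3], I[3,3]^3.
μ_θ-semistable layers: μ^(1)=12; μ^(2)=7; μ^(3)=1/3; μ^(4)=-13

((2, 0, 0); (1, 1, 0); (1, 1, 1); (0, 0, 3))


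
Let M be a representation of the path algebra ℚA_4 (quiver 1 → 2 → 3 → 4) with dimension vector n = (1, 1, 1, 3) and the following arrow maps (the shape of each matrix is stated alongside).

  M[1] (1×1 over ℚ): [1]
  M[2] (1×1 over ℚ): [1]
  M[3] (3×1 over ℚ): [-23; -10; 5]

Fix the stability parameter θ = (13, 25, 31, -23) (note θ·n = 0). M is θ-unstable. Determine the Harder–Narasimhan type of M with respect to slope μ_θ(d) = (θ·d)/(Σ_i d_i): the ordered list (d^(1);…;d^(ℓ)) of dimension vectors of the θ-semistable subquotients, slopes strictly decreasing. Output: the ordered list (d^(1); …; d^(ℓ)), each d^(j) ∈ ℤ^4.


Interval decomposition of M: I[1,4], I[4,4]^2.
HN type (ℓ=2): μ^(1)=23/2; μ^(2)=-23

((1, 1, 1, 1); (0, 0, 0, 2))


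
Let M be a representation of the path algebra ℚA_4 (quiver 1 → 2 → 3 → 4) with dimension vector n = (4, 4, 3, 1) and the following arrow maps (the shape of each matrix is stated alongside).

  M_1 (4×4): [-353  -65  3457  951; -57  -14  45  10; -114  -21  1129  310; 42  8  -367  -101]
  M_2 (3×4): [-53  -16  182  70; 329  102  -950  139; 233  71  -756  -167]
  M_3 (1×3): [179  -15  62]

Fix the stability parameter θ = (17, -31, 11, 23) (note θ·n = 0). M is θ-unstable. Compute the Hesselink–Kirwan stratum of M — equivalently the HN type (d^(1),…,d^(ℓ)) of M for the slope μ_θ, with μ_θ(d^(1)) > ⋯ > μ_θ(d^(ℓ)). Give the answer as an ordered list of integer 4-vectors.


Interval decomposition of M: I[1,1], I[1,3]^2, I[1,4], I[2,2].
HN type (ℓ=5): μ^(1)=23; μ^(2)=17; μ^(3)=11; μ^(4)=-7; μ^(5)=-31

((0, 0, 0, 1); (1, 0, 0, 0); (0, 0, 3, 0); (3, 3, 0, 0); (0, 1, 0, 0))


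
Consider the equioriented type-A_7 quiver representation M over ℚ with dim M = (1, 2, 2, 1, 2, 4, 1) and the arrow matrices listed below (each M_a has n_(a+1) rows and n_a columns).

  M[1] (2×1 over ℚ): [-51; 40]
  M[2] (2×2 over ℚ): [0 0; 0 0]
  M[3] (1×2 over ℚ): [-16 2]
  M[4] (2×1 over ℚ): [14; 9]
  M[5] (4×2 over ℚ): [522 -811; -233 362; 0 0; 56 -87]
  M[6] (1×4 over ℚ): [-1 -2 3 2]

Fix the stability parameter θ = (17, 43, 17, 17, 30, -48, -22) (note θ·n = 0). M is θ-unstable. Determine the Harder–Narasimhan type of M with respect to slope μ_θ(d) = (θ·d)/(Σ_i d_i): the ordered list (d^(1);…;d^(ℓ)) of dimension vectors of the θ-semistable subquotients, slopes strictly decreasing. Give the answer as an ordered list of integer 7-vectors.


Via rank(M_{q-1}∘⋯∘M_p): M ≅ I[1,2], I[2,2], I[3,3], I[3,7], I[5,6], I[6,6]^2.
μ_θ-semistable layers: μ^(1)=43; μ^(2)=17; μ^(3)=-6/5; μ^(4)=-9; μ^(5)=-48

((0, 2, 0, 0, 0, 0, 0); (1, 0, 1, 0, 0, 0, 0); (0, 0, 1, 1, 1, 1, 1); (0, 0, 0, 0, 1, 1, 0); (0, 0, 0, 0, 0, 2, 0))


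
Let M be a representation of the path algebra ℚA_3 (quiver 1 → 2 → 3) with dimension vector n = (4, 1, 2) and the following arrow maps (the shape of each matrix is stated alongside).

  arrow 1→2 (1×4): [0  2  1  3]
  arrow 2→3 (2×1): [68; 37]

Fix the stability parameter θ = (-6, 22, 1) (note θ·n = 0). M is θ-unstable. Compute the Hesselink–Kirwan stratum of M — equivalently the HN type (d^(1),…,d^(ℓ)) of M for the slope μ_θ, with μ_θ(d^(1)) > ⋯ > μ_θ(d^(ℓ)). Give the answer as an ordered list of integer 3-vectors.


Via rank(M_{q-1}∘⋯∘M_p): M ≅ I[1,1]^3, I[1,3], I[3,3].
μ_θ-semistable layers: μ^(1)=23/2; μ^(2)=1; μ^(3)=-6

((0, 1, 1); (0, 0, 1); (4, 0, 0))


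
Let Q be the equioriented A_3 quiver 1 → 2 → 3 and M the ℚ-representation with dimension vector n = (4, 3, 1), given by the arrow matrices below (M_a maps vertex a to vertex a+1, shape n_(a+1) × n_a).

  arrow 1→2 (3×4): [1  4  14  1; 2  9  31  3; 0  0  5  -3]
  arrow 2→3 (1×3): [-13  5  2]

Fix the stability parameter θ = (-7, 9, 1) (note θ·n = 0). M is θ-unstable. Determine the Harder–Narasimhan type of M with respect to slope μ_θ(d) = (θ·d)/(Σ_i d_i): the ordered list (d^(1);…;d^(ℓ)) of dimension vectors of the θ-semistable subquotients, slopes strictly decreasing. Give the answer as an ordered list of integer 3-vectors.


Interval decomposition of M: I[1,1], I[1,2]^2, I[1,3].
HN type (ℓ=3): μ^(1)=9; μ^(2)=5; μ^(3)=-7

((0, 2, 0); (0, 1, 1); (4, 0, 0))


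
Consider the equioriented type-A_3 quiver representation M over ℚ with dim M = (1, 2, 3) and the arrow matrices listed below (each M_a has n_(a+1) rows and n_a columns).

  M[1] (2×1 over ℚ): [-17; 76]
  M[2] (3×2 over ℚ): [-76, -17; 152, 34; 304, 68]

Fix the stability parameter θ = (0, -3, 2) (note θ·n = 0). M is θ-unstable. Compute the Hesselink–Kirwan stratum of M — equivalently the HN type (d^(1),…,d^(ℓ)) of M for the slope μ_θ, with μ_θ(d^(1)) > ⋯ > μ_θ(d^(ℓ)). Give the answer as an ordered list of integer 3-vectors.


Interval decomposition of M: I[1,2], I[2,3], I[3,3]^2.
HN type (ℓ=3): μ^(1)=2; μ^(2)=-3/2; μ^(3)=-3

((0, 0, 3); (1, 1, 0); (0, 1, 0))


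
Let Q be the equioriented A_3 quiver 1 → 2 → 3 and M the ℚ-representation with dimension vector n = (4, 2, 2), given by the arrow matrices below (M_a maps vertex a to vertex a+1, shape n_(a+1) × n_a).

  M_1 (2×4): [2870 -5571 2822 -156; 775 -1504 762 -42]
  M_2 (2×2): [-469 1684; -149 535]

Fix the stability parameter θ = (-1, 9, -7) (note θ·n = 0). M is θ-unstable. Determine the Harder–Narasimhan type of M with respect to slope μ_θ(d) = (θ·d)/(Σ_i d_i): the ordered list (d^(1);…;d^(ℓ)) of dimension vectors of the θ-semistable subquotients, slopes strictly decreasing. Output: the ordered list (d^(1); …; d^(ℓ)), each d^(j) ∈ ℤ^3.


Barcode: M ≅ I[1,1]^2, I[1,3]^2. HN layers by μ_θ (2 steps, strictly decreasing):
  μ^(1)=1; μ^(2)=-1

((0, 2, 2); (4, 0, 0))


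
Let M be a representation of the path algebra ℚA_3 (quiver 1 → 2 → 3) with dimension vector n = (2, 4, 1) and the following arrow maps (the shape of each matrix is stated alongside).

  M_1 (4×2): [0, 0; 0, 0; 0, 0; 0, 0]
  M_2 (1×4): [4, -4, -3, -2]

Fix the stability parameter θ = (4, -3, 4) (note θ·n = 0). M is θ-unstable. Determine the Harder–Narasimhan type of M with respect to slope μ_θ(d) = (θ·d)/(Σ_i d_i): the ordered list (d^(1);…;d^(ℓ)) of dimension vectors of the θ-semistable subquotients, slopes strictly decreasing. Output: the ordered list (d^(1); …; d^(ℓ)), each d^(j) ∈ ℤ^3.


Via rank(M_{q-1}∘⋯∘M_p): M ≅ I[1,1]^2, I[2,2]^3, I[2,3].
μ_θ-semistable layers: μ^(1)=4; μ^(2)=-3

((2, 0, 1); (0, 4, 0))


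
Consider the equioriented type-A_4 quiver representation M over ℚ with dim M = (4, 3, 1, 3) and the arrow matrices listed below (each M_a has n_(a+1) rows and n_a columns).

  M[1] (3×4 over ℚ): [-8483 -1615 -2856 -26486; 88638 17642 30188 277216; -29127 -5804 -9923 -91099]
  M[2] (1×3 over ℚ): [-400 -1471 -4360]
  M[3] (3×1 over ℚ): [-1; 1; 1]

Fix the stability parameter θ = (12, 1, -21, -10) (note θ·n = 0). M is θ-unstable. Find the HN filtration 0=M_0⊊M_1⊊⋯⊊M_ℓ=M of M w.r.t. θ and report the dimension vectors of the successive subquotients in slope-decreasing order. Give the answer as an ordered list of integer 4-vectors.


Barcode: M ≅ I[1,1]^2, I[1,2], I[1,4], I[2,2], I[4,4]^2. HN layers by μ_θ (5 steps, strictly decreasing):
  μ^(1)=12; μ^(2)=13/2; μ^(3)=1; μ^(4)=-9/2; μ^(5)=-10

((2, 0, 0, 0); (1, 1, 0, 0); (0, 1, 0, 0); (1, 1, 1, 1); (0, 0, 0, 2))


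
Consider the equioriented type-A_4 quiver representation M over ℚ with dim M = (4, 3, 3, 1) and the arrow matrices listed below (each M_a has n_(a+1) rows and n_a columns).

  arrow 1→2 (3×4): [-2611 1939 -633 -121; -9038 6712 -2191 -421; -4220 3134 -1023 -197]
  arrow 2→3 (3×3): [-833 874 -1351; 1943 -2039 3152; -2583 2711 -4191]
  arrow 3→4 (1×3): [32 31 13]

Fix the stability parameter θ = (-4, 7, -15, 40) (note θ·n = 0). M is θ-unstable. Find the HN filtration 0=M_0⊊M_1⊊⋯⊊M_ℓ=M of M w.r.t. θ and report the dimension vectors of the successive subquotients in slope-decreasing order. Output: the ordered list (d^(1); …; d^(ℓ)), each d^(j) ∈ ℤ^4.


Interval decomposition of M: I[1,1], I[1,3]^2, I[1,4].
HN type (ℓ=2): μ^(1)=40; μ^(2)=-4

((0, 0, 0, 1); (4, 3, 3, 0))


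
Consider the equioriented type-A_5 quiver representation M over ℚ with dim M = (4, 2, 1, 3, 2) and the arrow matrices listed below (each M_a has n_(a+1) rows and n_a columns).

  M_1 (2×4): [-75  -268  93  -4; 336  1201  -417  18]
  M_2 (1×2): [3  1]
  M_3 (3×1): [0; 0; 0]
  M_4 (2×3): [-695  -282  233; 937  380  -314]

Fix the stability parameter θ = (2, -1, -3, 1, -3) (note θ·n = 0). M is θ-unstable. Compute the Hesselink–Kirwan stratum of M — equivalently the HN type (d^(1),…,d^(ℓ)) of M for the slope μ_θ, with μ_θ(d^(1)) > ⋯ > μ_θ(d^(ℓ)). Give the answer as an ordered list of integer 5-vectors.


Via rank(M_{q-1}∘⋯∘M_p): M ≅ I[1,1]^2, I[1,2], I[1,3], I[4,4], I[4,5]^2.
μ_θ-semistable layers: μ^(1)=2; μ^(2)=1; μ^(3)=1/2; μ^(4)=-2/3; μ^(5)=-1

((2, 0, 0, 0, 0); (0, 0, 0, 1, 0); (1, 1, 0, 0, 0); (1, 1, 1, 0, 0); (0, 0, 0, 2, 2))


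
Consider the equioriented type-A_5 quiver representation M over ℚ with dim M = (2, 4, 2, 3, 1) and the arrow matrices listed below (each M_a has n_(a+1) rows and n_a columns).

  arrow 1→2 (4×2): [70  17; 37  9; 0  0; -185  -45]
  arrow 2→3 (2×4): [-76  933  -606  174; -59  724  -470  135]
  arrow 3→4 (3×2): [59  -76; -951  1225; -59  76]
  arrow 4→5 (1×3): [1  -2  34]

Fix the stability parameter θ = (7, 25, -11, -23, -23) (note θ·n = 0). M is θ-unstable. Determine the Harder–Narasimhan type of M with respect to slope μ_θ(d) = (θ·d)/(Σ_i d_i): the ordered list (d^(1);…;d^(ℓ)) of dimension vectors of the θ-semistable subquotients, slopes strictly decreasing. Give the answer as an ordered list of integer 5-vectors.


Interval decomposition of M: I[1,4], I[1,5], I[2,2]^2, I[4,4].
HN type (ℓ=4): μ^(1)=25; μ^(2)=-1/2; μ^(3)=-5; μ^(4)=-23

((0, 2, 0, 0, 0); (1, 1, 1, 1, 0); (1, 1, 1, 1, 1); (0, 0, 0, 1, 0))


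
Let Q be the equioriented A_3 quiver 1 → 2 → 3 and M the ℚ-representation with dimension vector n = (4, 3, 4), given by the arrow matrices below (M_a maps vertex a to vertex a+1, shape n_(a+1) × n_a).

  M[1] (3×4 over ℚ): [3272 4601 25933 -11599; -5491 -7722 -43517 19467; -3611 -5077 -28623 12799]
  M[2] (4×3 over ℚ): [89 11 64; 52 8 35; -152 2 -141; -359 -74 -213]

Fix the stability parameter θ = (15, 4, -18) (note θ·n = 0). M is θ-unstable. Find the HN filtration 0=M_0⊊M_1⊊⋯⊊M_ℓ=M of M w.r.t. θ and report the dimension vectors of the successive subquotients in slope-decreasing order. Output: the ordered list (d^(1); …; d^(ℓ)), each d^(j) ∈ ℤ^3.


Interval decomposition of M: I[1,1], I[1,3]^3, I[3,3].
HN type (ℓ=3): μ^(1)=15; μ^(2)=1/3; μ^(3)=-18

((1, 0, 0); (3, 3, 3); (0, 0, 1))


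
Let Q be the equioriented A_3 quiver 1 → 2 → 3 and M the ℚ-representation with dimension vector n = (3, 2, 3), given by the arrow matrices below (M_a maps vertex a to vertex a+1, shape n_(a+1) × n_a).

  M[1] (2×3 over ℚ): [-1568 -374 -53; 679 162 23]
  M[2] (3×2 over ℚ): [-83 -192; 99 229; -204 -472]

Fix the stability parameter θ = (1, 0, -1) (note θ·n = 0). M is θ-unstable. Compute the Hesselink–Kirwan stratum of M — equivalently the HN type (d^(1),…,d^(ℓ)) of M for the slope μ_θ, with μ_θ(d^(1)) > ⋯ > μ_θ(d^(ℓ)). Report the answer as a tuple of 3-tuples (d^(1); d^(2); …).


Barcode: M ≅ I[1,1], I[1,3]^2, I[3,3]. HN layers by μ_θ (3 steps, strictly decreasing):
  μ^(1)=1; μ^(2)=0; μ^(3)=-1

((1, 0, 0); (2, 2, 2); (0, 0, 1))


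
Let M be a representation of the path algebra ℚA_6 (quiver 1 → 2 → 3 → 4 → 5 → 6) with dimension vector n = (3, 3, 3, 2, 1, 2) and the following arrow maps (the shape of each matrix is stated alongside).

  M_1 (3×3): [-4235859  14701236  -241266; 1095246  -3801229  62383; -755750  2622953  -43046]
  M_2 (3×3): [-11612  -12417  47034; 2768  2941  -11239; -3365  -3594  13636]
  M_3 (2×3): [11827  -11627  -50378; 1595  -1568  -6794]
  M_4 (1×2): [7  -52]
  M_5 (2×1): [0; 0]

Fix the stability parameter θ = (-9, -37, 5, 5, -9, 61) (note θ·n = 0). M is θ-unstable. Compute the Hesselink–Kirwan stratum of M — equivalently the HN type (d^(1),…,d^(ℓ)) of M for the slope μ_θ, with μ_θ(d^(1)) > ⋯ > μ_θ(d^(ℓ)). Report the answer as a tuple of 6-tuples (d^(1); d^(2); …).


Barcode: M ≅ I[1,3], I[1,4], I[1,5], I[6,6]^2. HN layers by μ_θ (4 steps, strictly decreasing):
  μ^(1)=61; μ^(2)=5; μ^(3)=1/3; μ^(4)=-23

((0, 0, 0, 0, 0, 2); (0, 0, 2, 1, 0, 0); (0, 0, 1, 1, 1, 0); (3, 3, 0, 0, 0, 0))


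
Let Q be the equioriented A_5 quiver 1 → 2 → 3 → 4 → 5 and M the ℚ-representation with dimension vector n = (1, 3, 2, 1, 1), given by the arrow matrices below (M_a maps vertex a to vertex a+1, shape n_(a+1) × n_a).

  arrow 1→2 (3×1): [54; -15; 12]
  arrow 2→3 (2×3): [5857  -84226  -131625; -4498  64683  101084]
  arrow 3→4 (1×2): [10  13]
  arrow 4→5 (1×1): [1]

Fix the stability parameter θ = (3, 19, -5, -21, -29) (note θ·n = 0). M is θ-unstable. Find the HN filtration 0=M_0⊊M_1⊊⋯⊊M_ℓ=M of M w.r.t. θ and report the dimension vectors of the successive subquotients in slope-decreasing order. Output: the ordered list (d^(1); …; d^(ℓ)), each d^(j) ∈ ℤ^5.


Interval decomposition of M: I[1,5], I[2,2], I[2,3].
HN type (ℓ=3): μ^(1)=19; μ^(2)=7; μ^(3)=-33/5

((0, 1, 0, 0, 0); (0, 1, 1, 0, 0); (1, 1, 1, 1, 1))


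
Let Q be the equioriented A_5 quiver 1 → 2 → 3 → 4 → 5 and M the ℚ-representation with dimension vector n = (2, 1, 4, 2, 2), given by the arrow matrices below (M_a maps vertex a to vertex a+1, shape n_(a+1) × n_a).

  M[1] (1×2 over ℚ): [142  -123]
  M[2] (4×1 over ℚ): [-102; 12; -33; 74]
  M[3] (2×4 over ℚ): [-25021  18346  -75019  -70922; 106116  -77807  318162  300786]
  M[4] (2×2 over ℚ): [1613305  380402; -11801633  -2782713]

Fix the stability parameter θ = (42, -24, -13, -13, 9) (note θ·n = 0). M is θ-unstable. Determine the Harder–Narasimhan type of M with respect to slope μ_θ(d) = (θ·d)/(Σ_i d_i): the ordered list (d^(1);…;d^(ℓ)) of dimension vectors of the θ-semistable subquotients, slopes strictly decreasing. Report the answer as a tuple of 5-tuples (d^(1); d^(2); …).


Interval decomposition of M: I[1,1], I[1,5], I[3,3]^2, I[3,5].
HN type (ℓ=4): μ^(1)=42; μ^(2)=9; μ^(3)=-2; μ^(4)=-13

((1, 0, 0, 0, 0); (0, 0, 0, 0, 2); (1, 1, 1, 1, 0); (0, 0, 3, 1, 0))


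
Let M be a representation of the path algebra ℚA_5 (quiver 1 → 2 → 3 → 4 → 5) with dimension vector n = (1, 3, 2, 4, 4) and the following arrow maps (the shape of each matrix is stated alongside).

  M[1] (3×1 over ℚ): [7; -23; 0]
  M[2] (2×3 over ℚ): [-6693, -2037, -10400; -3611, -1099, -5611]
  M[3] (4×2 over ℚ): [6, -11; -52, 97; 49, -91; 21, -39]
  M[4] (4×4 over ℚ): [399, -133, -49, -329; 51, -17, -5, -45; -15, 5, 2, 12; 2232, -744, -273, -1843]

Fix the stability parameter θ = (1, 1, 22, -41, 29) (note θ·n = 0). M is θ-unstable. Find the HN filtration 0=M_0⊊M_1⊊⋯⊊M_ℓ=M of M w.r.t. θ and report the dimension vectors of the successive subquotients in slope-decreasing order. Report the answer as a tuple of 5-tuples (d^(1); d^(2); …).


Interval decomposition of M: I[1,2], I[2,4]^2, I[4,5]^2, I[5,5]^2.
HN type (ℓ=4): μ^(1)=29; μ^(2)=1; μ^(3)=-6; μ^(4)=-41

((0, 0, 0, 0, 4); (1, 1, 0, 0, 0); (0, 2, 2, 2, 0); (0, 0, 0, 2, 0))


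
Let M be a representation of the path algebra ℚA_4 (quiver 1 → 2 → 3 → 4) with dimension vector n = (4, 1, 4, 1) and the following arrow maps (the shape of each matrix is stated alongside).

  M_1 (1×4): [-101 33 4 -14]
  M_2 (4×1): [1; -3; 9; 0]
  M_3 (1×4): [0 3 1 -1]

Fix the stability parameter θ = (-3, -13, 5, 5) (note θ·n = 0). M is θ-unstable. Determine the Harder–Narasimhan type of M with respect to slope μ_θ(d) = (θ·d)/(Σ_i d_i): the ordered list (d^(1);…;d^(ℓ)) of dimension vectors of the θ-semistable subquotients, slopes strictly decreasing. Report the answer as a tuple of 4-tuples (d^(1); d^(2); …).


Via rank(M_{q-1}∘⋯∘M_p): M ≅ I[1,1]^3, I[1,3], I[3,3]^2, I[3,4].
μ_θ-semistable layers: μ^(1)=5; μ^(2)=-3; μ^(3)=-8

((0, 0, 4, 1); (3, 0, 0, 0); (1, 1, 0, 0))


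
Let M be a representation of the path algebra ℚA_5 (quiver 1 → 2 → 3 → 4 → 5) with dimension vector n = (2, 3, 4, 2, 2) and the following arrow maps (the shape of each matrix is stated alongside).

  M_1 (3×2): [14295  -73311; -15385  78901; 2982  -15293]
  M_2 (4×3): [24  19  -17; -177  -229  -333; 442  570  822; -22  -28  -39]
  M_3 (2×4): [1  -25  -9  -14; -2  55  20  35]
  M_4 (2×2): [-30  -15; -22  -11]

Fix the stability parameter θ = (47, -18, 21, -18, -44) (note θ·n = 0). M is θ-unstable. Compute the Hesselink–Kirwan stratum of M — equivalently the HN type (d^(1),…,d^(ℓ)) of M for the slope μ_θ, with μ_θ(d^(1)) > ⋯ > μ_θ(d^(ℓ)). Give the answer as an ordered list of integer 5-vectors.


Barcode: M ≅ I[1,4], I[1,5], I[2,3], I[3,3], I[5,5]. HN layers by μ_θ (5 steps, strictly decreasing):
  μ^(1)=21; μ^(2)=8; μ^(3)=-12/5; μ^(4)=-18; μ^(5)=-44

((0, 0, 2, 0, 0); (1, 1, 1, 1, 0); (1, 1, 1, 1, 1); (0, 1, 0, 0, 0); (0, 0, 0, 0, 1))


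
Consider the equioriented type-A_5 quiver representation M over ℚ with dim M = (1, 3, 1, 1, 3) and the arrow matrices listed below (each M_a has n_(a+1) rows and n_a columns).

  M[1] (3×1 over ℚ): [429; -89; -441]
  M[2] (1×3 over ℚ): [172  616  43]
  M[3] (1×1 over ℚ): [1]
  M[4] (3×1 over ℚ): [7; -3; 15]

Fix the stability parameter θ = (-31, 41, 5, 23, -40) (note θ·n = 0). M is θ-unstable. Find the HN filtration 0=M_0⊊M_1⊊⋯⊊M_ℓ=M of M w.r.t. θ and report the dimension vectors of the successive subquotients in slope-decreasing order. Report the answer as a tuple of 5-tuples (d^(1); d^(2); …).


Barcode: M ≅ I[1,5], I[2,2]^2, I[5,5]^2. HN layers by μ_θ (4 steps, strictly decreasing):
  μ^(1)=41; μ^(2)=29/4; μ^(3)=-31; μ^(4)=-40

((0, 2, 0, 0, 0); (0, 1, 1, 1, 1); (1, 0, 0, 0, 0); (0, 0, 0, 0, 2))
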